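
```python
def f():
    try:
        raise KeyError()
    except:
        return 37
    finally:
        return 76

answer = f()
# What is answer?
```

Step-by-step execution trace:
1. `f()` enters try: `raise KeyError()` raises KeyError.
2. bare `except` matches → `return 37` sets pending return value 37.
3. Before returning, `finally: return 76` runs and overrides the pending return.
4. f() returns 76 → answer = 76.
Result: 76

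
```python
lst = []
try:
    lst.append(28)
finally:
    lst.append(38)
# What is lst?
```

Step-by-step execution trace:
1. try: `lst.append(28)` → lst = [28].
2. The try body completes without raising.
3. finally always runs: `lst.append(38)` → lst = [28, 38].
Result: [28, 38]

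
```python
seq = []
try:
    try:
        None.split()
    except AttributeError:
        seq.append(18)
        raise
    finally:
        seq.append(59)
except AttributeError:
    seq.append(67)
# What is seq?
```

Step-by-step execution trace:
1. Inner try: `None.split()` raises AttributeError.
2. Inner `except AttributeError` matches → `seq.append(18)` → seq = [18].
3. bare `raise` re-raises AttributeError.
4. Inner `finally` runs during unwinding: `seq.append(59)` → seq = [18, 59].
5. Outer `except AttributeError` matches → `seq.append(67)` → seq = [18, 59, 67].
Result: [18, 59, 67]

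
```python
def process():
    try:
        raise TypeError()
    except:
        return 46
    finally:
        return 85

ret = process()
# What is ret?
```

Step-by-step execution trace:
1. `process()` enters try: `raise TypeError()` raises TypeError.
2. bare `except` matches → `return 46` sets pending return value 46.
3. Before returning, `finally: return 85` runs and overrides the pending return.
4. process() returns 85 → ret = 85.
Result: 85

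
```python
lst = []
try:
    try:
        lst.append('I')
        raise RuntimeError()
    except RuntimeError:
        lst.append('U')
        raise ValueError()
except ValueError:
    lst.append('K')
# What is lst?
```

Step-by-step execution trace:
1. Inner try: `lst.append('I')` → lst = ['I'].
2. `raise RuntimeError()` raises RuntimeError.
3. Inner `except RuntimeError` matches → `lst.append('U')` → lst = ['I', 'U'].
4. `raise ValueError()` raises ValueError; propagates to outer try.
5. Outer `except ValueError` matches → `lst.append('K')` → lst = ['I', 'U', 'K'].
Result: ['I', 'U', 'K']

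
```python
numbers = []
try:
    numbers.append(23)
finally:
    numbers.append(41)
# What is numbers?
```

Step-by-step execution trace:
1. try: `numbers.append(23)` → numbers = [23].
2. The try body completes without raising.
3. finally always runs: `numbers.append(41)` → numbers = [23, 41].
Result: [23, 41]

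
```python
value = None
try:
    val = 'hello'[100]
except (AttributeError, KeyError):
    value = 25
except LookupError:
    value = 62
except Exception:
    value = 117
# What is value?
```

Step-by-step execution trace:
1. `val = 'hello'[100]` raises IndexError.
2. `except (AttributeError, KeyError)` does not match IndexError; skipped.
3. `except LookupError` matches (IndexError is a subclass of LookupError) → value = 62.
4. `except Exception` is not reached.
Result: 62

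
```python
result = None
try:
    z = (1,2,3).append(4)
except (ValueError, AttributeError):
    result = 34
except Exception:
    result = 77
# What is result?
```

Step-by-step execution trace:
1. `z = (1,2,3).append(4)` raises AttributeError.
2. `except (ValueError, AttributeError)` matches (AttributeError is in the tuple) → result = 34.
3. `except Exception` is not reached.
Result: 34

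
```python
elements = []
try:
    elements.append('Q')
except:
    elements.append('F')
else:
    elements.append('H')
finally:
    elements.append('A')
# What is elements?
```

Step-by-step execution trace:
1. try: `elements.append('Q')` → elements = ['Q']. No exception raised.
2. `except` is skipped.
3. `else` runs: `elements.append('H')` → elements = ['Q', 'H'].
4. `finally` always runs: `elements.append('A')` → elements = ['Q', 'H', 'A'].
Result: ['Q', 'H', 'A']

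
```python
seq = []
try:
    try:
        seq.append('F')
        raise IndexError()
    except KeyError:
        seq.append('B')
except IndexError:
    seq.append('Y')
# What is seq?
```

Step-by-step execution trace:
1. Inner try: `seq.append('F')` → seq = ['F'].
2. `raise IndexError()` raises IndexError.
3. Inner `except KeyError` does not match IndexError; exception propagates to outer try.
4. Outer `except IndexError` matches → `seq.append('Y')` → seq = ['F', 'Y'].
Result: ['F', 'Y']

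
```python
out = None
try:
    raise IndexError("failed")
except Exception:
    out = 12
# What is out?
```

Step-by-step execution trace:
1. `raise IndexError(...)` raises IndexError.
2. `except Exception` matches (IndexError is a subclass of Exception) → out = 12.
Result: 12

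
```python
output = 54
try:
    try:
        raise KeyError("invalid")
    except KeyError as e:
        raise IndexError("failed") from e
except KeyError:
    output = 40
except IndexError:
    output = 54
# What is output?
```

Step-by-step execution trace:
1. Inner try raises KeyError; inner `except KeyError as e` catches it.
2. `raise IndexError(...) from e` raises IndexError (KeyError is attached as __cause__, but only IndexError is active).
3. Outer `except KeyError` does not match IndexError; skipped.
4. Outer `except IndexError` matches → output = 54.
Result: 54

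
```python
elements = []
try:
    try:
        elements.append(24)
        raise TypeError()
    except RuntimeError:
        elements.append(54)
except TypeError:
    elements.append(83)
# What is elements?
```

Step-by-step execution trace:
1. Inner try: `elements.append(24)` → elements = [24].
2. `raise TypeError()` raises TypeError.
3. Inner `except RuntimeError` does not match TypeError; exception propagates to outer try.
4. Outer `except TypeError` matches → `elements.append(83)` → elements = [24, 83].
Result: [24, 83]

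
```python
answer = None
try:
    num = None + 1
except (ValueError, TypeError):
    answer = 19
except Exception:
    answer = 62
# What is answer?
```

Step-by-step execution trace:
1. `num = None + 1` raises TypeError.
2. `except (ValueError, TypeError)` matches (TypeError is in the tuple) → answer = 19.
3. `except Exception` is not reached.
Result: 19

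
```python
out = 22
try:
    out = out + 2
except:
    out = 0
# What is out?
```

Step-by-step execution trace:
1. out starts at 22.
2. try: `out = out + 2` → out = 24. No exception raised.
3. `except` is skipped.
Result: 24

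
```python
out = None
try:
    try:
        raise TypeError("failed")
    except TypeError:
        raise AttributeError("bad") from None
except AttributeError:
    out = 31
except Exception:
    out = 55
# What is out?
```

Step-by-step execution trace:
1. Inner try raises TypeError; inner `except TypeError` catches it.
2. `raise AttributeError(...) from None` raises AttributeError (from None suppresses __context__, but the active exception is still AttributeError).
3. Outer `except AttributeError` matches → out = 31.
4. `except Exception` is not reached.
Result: 31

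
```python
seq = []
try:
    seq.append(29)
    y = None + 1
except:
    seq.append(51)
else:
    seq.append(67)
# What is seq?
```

Step-by-step execution trace:
1. try: `seq.append(29)` → seq = [29].
2. `y = None + 1` raises TypeError.
3. bare `except` matches → `seq.append(51)` → seq = [29, 51].
4. `else` is skipped (an exception was raised).
Result: [29, 51]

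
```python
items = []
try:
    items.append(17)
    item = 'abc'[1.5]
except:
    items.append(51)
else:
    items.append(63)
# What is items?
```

Step-by-step execution trace:
1. try: `items.append(17)` → items = [17].
2. `item = 'abc'[1.5]` raises TypeError.
3. bare `except` matches → `items.append(51)` → items = [17, 51].
4. `else` is skipped (an exception was raised).
Result: [17, 51]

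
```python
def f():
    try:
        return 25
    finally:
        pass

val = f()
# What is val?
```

Step-by-step execution trace:
1. `f()` enters try: `return 25` sets pending return value 25.
2. Before returning, `finally: pass` runs (no effect).
3. f() returns 25 → val = 25.
Result: 25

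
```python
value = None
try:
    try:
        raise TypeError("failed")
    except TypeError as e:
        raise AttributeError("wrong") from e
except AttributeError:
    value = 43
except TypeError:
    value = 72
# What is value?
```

Step-by-step execution trace:
1. Inner try raises TypeError; inner `except TypeError as e` catches it.
2. `raise AttributeError(...) from e` raises AttributeError (TypeError is attached as __cause__, but only AttributeError is active).
3. Outer `except AttributeError` matches → value = 43.
4. `except TypeError` is not reached.
Result: 43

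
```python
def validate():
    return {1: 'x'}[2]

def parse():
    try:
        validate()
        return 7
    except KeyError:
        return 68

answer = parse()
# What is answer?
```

Step-by-step execution trace:
1. `parse()` calls `validate()`.
2. `validate()` evaluates `{1: 'x'}[2]`, which raises KeyError; it propagates to the caller.
3. `return 7` is not reached.
4. `except KeyError` in parse matches → returns 68.
5. answer = 68.
Result: 68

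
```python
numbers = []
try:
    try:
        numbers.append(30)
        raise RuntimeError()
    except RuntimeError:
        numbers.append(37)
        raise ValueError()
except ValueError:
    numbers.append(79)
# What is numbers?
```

Step-by-step execution trace:
1. Inner try: `numbers.append(30)` → numbers = [30].
2. `raise RuntimeError()` raises RuntimeError.
3. Inner `except RuntimeError` matches → `numbers.append(37)` → numbers = [30, 37].
4. `raise ValueError()` raises ValueError; propagates to outer try.
5. Outer `except ValueError` matches → `numbers.append(79)` → numbers = [30, 37, 79].
Result: [30, 37, 79]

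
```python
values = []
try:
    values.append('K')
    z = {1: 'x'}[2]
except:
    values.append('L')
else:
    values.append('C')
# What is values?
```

Step-by-step execution trace:
1. try: `values.append('K')` → values = ['K'].
2. `z = {1: 'x'}[2]` raises KeyError.
3. bare `except` matches → `values.append('L')` → values = ['K', 'L'].
4. `else` is skipped (an exception was raised).
Result: ['K', 'L']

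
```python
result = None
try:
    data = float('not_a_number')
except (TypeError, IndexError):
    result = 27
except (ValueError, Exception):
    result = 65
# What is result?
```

Step-by-step execution trace:
1. `data = float('not_a_number')` raises ValueError.
2. `except (TypeError, IndexError)` does not match ValueError; skipped.
3. `except (ValueError, Exception)` matches (ValueError is in the tuple) → result = 65.
Result: 65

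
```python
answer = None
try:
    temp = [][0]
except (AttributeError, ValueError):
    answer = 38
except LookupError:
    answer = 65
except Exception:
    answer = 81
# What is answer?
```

Step-by-step execution trace:
1. `temp = [][0]` raises IndexError.
2. `except (AttributeError, ValueError)` does not match IndexError; skipped.
3. `except LookupError` matches (IndexError is a subclass of LookupError) → answer = 65.
4. `except Exception` is not reached.
Result: 65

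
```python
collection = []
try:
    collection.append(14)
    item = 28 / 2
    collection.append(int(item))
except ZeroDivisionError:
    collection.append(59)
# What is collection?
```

Step-by-step execution trace:
1. try: `collection.append(14)` → collection = [14].
2. `item = 28 / 2` → item = 14.0. No exception raised.
3. `collection.append(int(item))` → collection = [14, 14].
4. `except ZeroDivisionError` is skipped (no exception was raised).
Result: [14, 14]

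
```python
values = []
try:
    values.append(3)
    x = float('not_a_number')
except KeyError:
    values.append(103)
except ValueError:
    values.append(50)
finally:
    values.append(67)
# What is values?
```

Step-by-step execution trace:
1. try: `values.append(3)` → values = [3].
2. `x = float('not_a_number')` raises ValueError.
3. `except KeyError` does not match ValueError; skipped.
4. `except ValueError` matches → `values.append(50)` → values = [3, 50].
5. finally always runs: `values.append(67)` → values = [3, 50, 67].
Result: [3, 50, 67]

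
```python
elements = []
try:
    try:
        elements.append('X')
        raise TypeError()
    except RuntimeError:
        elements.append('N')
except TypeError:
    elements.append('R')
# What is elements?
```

Step-by-step execution trace:
1. Inner try: `elements.append('X')` → elements = ['X'].
2. `raise TypeError()` raises TypeError.
3. Inner `except RuntimeError` does not match TypeError; exception propagates to outer try.
4. Outer `except TypeError` matches → `elements.append('R')` → elements = ['X', 'R'].
Result: ['X', 'R']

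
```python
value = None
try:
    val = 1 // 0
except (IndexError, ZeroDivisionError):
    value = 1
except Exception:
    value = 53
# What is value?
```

Step-by-step execution trace:
1. `val = 1 // 0` raises ZeroDivisionError.
2. `except (IndexError, ZeroDivisionError)` matches (ZeroDivisionError is in the tuple) → value = 1.
3. `except Exception` is not reached.
Result: 1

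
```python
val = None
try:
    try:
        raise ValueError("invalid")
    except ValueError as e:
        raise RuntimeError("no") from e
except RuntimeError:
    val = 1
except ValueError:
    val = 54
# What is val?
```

Step-by-step execution trace:
1. Inner try raises ValueError; inner `except ValueError as e` catches it.
2. `raise RuntimeError(...) from e` raises RuntimeError (ValueError is attached as __cause__, but only RuntimeError is active).
3. Outer `except RuntimeError` matches → val = 1.
4. `except ValueError` is not reached.
Result: 1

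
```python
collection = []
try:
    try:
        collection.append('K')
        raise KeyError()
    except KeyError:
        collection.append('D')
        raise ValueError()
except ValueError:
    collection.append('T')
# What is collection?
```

Step-by-step execution trace:
1. Inner try: `collection.append('K')` → collection = ['K'].
2. `raise KeyError()` raises KeyError.
3. Inner `except KeyError` matches → `collection.append('D')` → collection = ['K', 'D'].
4. `raise ValueError()` raises ValueError; propagates to outer try.
5. Outer `except ValueError` matches → `collection.append('T')` → collection = ['K', 'D', 'T'].
Result: ['K', 'D', 'T']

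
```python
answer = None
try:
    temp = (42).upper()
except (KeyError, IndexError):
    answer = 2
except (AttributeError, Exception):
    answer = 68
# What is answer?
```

Step-by-step execution trace:
1. `temp = (42).upper()` raises AttributeError.
2. `except (KeyError, IndexError)` does not match AttributeError; skipped.
3. `except (AttributeError, Exception)` matches (AttributeError is in the tuple) → answer = 68.
Result: 68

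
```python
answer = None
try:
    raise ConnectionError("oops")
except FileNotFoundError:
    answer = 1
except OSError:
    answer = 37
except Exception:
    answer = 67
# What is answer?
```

Step-by-step execution trace:
1. `raise ConnectionError(...)` raises ConnectionError.
2. `except FileNotFoundError` does not match (ConnectionError is not a subclass of FileNotFoundError); skipped.
3. `except OSError` matches (ConnectionError is a subclass of OSError) → answer = 37.
4. `except Exception` is not reached.
Result: 37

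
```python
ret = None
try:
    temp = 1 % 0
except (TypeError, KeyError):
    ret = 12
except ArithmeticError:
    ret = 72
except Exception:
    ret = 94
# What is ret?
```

Step-by-step execution trace:
1. `temp = 1 % 0` raises ZeroDivisionError.
2. `except (TypeError, KeyError)` does not match ZeroDivisionError; skipped.
3. `except ArithmeticError` matches (ZeroDivisionError is a subclass of ArithmeticError) → ret = 72.
4. `except Exception` is not reached.
Result: 72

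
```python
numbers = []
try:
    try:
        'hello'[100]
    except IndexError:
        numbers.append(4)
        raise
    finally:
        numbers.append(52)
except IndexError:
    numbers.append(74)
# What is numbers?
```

Step-by-step execution trace:
1. Inner try: `'hello'[100]` raises IndexError.
2. Inner `except IndexError` matches → `numbers.append(4)` → numbers = [4].
3. bare `raise` re-raises IndexError.
4. Inner `finally` runs during unwinding: `numbers.append(52)` → numbers = [4, 52].
5. Outer `except IndexError` matches → `numbers.append(74)` → numbers = [4, 52, 74].
Result: [4, 52, 74]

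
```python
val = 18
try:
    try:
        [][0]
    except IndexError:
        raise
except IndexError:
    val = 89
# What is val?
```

Step-by-step execution trace:
1. Inner try: `[][0]` raises IndexError.
2. Inner `except IndexError` matches; bare `raise` re-raises the same IndexError.
3. Outer `except IndexError` matches → val = 89.
Result: 89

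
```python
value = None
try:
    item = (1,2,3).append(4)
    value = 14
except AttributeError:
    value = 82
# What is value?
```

Step-by-step execution trace:
1. `item = (1,2,3).append(4)` raises AttributeError.
2. `value = 14` is not reached.
3. `except AttributeError` matches → value = 82.
Result: 82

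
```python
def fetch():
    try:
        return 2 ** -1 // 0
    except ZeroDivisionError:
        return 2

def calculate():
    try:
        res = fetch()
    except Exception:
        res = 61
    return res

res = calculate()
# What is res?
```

Step-by-step execution trace:
1. `calculate()` calls `fetch()`.
2. In fetch: `2 ** -1 // 0` raises ZeroDivisionError; `except ZeroDivisionError` catches it → returns 2.
3. In calculate: `res = fetch()` → res = 2. No exception reaches calculate.
4. `except Exception` is skipped; calculate returns 2.
5. res = 2.
Result: 2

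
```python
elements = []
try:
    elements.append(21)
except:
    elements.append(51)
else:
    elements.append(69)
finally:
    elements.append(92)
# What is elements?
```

Step-by-step execution trace:
1. try: `elements.append(21)` → elements = [21]. No exception raised.
2. `except` is skipped.
3. `else` runs: `elements.append(69)` → elements = [21, 69].
4. `finally` always runs: `elements.append(92)` → elements = [21, 69, 92].
Result: [21, 69, 92]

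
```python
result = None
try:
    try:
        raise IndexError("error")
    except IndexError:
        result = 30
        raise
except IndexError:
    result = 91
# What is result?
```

Step-by-step execution trace:
1. Inner try: `raise IndexError("error")` raises IndexError.
2. Inner `except IndexError` matches → result = 30.
3. bare `raise` re-raises the same IndexError.
4. Outer `except IndexError` matches → result = 91.
Result: 91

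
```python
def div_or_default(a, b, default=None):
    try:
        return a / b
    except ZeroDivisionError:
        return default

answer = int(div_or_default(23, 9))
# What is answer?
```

Step-by-step execution trace:
1. `div_or_default(23, 9)` enters try: `return 23 / 9` → returns 2.5555555555555554. No exception raised.
2. `except ZeroDivisionError` is skipped.
3. `int(2.5555555555555554)` → 2 → answer = 2.
Result: 2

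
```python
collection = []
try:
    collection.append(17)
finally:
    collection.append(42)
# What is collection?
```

Step-by-step execution trace:
1. try: `collection.append(17)` → collection = [17].
2. The try body completes without raising.
3. finally always runs: `collection.append(42)` → collection = [17, 42].
Result: [17, 42]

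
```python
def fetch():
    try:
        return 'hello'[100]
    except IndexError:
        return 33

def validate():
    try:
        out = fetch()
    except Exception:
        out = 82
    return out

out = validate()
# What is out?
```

Step-by-step execution trace:
1. `validate()` calls `fetch()`.
2. In fetch: `'hello'[100]` raises IndexError; `except IndexError` catches it → returns 33.
3. In validate: `out = fetch()` → out = 33. No exception reaches validate.
4. `except Exception` is skipped; validate returns 33.
5. out = 33.
Result: 33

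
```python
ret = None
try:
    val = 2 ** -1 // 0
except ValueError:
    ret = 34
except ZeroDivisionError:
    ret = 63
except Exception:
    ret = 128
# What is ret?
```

Step-by-step execution trace:
1. `val = 2 ** -1 // 0` raises ZeroDivisionError.
2. `except ValueError` does not match ZeroDivisionError; skipped.
3. `except ZeroDivisionError` matches → ret = 63.
4. Remaining except clauses are skipped.
Result: 63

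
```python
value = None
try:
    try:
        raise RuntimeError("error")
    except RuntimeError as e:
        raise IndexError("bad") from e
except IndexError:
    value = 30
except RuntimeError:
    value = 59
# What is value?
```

Step-by-step execution trace:
1. Inner try raises RuntimeError; inner `except RuntimeError as e` catches it.
2. `raise IndexError(...) from e` raises IndexError (RuntimeError is attached as __cause__, but only IndexError is active).
3. Outer `except IndexError` matches → value = 30.
4. `except RuntimeError` is not reached.
Result: 30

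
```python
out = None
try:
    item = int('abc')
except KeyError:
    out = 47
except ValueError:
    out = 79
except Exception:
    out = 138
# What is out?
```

Step-by-step execution trace:
1. `item = int('abc')` raises ValueError.
2. `except KeyError` does not match ValueError; skipped.
3. `except ValueError` matches → out = 79.
4. Remaining except clauses are skipped.
Result: 79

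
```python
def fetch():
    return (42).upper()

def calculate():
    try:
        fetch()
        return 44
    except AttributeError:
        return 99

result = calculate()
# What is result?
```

Step-by-step execution trace:
1. `calculate()` calls `fetch()`.
2. `fetch()` evaluates `(42).upper()`, which raises AttributeError; it propagates to the caller.
3. `return 44` is not reached.
4. `except AttributeError` in calculate matches → returns 99.
5. result = 99.
Result: 99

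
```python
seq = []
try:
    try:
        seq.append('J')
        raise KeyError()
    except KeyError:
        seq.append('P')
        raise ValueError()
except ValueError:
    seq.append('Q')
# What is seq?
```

Step-by-step execution trace:
1. Inner try: `seq.append('J')` → seq = ['J'].
2. `raise KeyError()` raises KeyError.
3. Inner `except KeyError` matches → `seq.append('P')` → seq = ['J', 'P'].
4. `raise ValueError()` raises ValueError; propagates to outer try.
5. Outer `except ValueError` matches → `seq.append('Q')` → seq = ['J', 'P', 'Q'].
Result: ['J', 'P', 'Q']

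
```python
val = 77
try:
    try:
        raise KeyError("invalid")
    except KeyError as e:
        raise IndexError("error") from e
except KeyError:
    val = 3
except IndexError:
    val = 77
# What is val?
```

Step-by-step execution trace:
1. Inner try raises KeyError; inner `except KeyError as e` catches it.
2. `raise IndexError(...) from e` raises IndexError (KeyError is attached as __cause__, but only IndexError is active).
3. Outer `except KeyError` does not match IndexError; skipped.
4. Outer `except IndexError` matches → val = 77.
Result: 77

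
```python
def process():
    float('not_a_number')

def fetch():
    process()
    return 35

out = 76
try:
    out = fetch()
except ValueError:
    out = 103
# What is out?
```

Step-by-step execution trace:
1. out starts at 76.
2. try: `fetch()` calls `process()`.
3. `process()` evaluates `float('not_a_number')`, which raises ValueError; it propagates through fetch (uncaught).
4. `return 35` in fetch is not reached; the assignment to out does not complete.
5. `except ValueError` matches → out = 103.
Result: 103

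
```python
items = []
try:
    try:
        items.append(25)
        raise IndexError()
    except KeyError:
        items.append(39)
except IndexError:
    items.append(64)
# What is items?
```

Step-by-step execution trace:
1. Inner try: `items.append(25)` → items = [25].
2. `raise IndexError()` raises IndexError.
3. Inner `except KeyError` does not match IndexError; exception propagates to outer try.
4. Outer `except IndexError` matches → `items.append(64)` → items = [25, 64].
Result: [25, 64]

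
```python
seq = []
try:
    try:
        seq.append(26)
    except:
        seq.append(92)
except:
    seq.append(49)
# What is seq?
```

Step-by-step execution trace:
1. Inner try: `seq.append(26)` → seq = [26]. No exception raised.
2. Inner `except` is skipped.
3. Inner try completes normally; outer `except` is skipped.
Result: [26]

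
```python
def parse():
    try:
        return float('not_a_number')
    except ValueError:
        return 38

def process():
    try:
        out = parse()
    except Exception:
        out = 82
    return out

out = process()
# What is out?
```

Step-by-step execution trace:
1. `process()` calls `parse()`.
2. In parse: `float('not_a_number')` raises ValueError; `except ValueError` catches it → returns 38.
3. In process: `out = parse()` → out = 38. No exception reaches process.
4. `except Exception` is skipped; process returns 38.
5. out = 38.
Result: 38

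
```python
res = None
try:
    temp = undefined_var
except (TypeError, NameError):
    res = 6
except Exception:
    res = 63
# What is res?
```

Step-by-step execution trace:
1. `temp = undefined_var` raises NameError.
2. `except (TypeError, NameError)` matches (NameError is in the tuple) → res = 6.
3. `except Exception` is not reached.
Result: 6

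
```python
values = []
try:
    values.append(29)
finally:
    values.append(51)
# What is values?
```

Step-by-step execution trace:
1. try: `values.append(29)` → values = [29].
2. The try body completes without raising.
3. finally always runs: `values.append(51)` → values = [29, 51].
Result: [29, 51]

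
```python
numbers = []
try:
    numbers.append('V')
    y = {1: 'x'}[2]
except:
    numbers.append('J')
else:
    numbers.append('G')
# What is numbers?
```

Step-by-step execution trace:
1. try: `numbers.append('V')` → numbers = ['V'].
2. `y = {1: 'x'}[2]` raises KeyError.
3. bare `except` matches → `numbers.append('J')` → numbers = ['V', 'J'].
4. `else` is skipped (an exception was raised).
Result: ['V', 'J']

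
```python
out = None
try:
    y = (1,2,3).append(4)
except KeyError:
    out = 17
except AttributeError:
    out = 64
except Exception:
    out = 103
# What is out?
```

Step-by-step execution trace:
1. `y = (1,2,3).append(4)` raises AttributeError.
2. `except KeyError` does not match AttributeError; skipped.
3. `except AttributeError` matches → out = 64.
4. Remaining except clauses are skipped.
Result: 64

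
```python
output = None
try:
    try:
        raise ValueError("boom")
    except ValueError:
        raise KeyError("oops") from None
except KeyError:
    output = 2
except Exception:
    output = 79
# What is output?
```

Step-by-step execution trace:
1. Inner try raises ValueError; inner `except ValueError` catches it.
2. `raise KeyError(...) from None` raises KeyError (from None suppresses __context__, but the active exception is still KeyError).
3. Outer `except KeyError` matches → output = 2.
4. `except Exception` is not reached.
Result: 2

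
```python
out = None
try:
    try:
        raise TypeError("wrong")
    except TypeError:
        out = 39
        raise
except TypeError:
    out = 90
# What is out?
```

Step-by-step execution trace:
1. Inner try: `raise TypeError("wrong")` raises TypeError.
2. Inner `except TypeError` matches → out = 39.
3. bare `raise` re-raises the same TypeError.
4. Outer `except TypeError` matches → out = 90.
Result: 90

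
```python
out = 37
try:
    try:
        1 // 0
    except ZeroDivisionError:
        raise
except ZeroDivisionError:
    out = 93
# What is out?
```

Step-by-step execution trace:
1. Inner try: `1 // 0` raises ZeroDivisionError.
2. Inner `except ZeroDivisionError` matches; bare `raise` re-raises the same ZeroDivisionError.
3. Outer `except ZeroDivisionError` matches → out = 93.
Result: 93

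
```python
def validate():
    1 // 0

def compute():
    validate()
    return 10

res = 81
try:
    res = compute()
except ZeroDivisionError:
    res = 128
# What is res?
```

Step-by-step execution trace:
1. res starts at 81.
2. try: `compute()` calls `validate()`.
3. `validate()` evaluates `1 // 0`, which raises ZeroDivisionError; it propagates through compute (uncaught).
4. `return 10` in compute is not reached; the assignment to res does not complete.
5. `except ZeroDivisionError` matches → res = 128.
Result: 128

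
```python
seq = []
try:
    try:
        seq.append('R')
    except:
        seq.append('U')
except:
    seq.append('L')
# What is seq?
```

Step-by-step execution trace:
1. Inner try: `seq.append('R')` → seq = ['R']. No exception raised.
2. Inner `except` is skipped.
3. Inner try completes normally; outer `except` is skipped.
Result: ['R']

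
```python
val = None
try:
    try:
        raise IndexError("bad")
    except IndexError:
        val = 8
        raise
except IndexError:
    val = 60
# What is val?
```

Step-by-step execution trace:
1. Inner try: `raise IndexError("bad")` raises IndexError.
2. Inner `except IndexError` matches → val = 8.
3. bare `raise` re-raises the same IndexError.
4. Outer `except IndexError` matches → val = 60.
Result: 60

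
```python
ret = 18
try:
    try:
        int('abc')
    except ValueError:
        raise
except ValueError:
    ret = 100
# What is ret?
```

Step-by-step execution trace:
1. Inner try: `int('abc')` raises ValueError.
2. Inner `except ValueError` matches; bare `raise` re-raises the same ValueError.
3. Outer `except ValueError` matches → ret = 100.
Result: 100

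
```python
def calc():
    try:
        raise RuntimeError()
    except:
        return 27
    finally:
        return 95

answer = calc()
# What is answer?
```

Step-by-step execution trace:
1. `calc()` enters try: `raise RuntimeError()` raises RuntimeError.
2. bare `except` matches → `return 27` sets pending return value 27.
3. Before returning, `finally: return 95` runs and overrides the pending return.
4. calc() returns 95 → answer = 95.
Result: 95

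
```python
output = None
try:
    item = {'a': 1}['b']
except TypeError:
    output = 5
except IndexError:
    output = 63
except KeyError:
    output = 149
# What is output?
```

Step-by-step execution trace:
1. `item = {'a': 1}['b']` raises KeyError.
2. `except TypeError` does not match KeyError; skipped.
3. `except IndexError` does not match KeyError; skipped.
4. `except KeyError` matches → output = 149.
Result: 149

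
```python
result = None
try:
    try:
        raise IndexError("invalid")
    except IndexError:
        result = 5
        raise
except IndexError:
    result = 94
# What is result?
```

Step-by-step execution trace:
1. Inner try: `raise IndexError("invalid")` raises IndexError.
2. Inner `except IndexError` matches → result = 5.
3. bare `raise` re-raises the same IndexError.
4. Outer `except IndexError` matches → result = 94.
Result: 94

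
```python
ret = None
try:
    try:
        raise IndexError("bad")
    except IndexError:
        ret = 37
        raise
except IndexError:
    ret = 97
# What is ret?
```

Step-by-step execution trace:
1. Inner try: `raise IndexError("bad")` raises IndexError.
2. Inner `except IndexError` matches → ret = 37.
3. bare `raise` re-raises the same IndexError.
4. Outer `except IndexError` matches → ret = 97.
Result: 97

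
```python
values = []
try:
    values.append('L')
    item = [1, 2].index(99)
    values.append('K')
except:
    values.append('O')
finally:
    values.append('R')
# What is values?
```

Step-by-step execution trace:
1. try: `values.append('L')` → values = ['L'].
2. `item = [1, 2].index(99)` raises ValueError; `values.append('K')` is not reached.
3. bare `except` matches → `values.append('O')` → values = ['L', 'O'].
4. finally always runs: `values.append('R')` → values = ['L', 'O', 'R'].
Result: ['L', 'O', 'R']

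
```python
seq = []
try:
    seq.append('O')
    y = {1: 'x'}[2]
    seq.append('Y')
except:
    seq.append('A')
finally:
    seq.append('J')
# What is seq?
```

Step-by-step execution trace:
1. try: `seq.append('O')` → seq = ['O'].
2. `y = {1: 'x'}[2]` raises KeyError; `seq.append('Y')` is not reached.
3. bare `except` matches → `seq.append('A')` → seq = ['O', 'A'].
4. finally always runs: `seq.append('J')` → seq = ['O', 'A', 'J'].
Result: ['O', 'A', 'J']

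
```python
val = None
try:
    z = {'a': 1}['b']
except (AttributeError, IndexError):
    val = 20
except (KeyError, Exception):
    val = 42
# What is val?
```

Step-by-step execution trace:
1. `z = {'a': 1}['b']` raises KeyError.
2. `except (AttributeError, IndexError)` does not match KeyError; skipped.
3. `except (KeyError, Exception)` matches (KeyError is in the tuple) → val = 42.
Result: 42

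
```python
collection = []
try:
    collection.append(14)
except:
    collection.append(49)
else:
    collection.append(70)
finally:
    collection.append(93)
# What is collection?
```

Step-by-step execution trace:
1. try: `collection.append(14)` → collection = [14]. No exception raised.
2. `except` is skipped.
3. `else` runs: `collection.append(70)` → collection = [14, 70].
4. `finally` always runs: `collection.append(93)` → collection = [14, 70, 93].
Result: [14, 70, 93]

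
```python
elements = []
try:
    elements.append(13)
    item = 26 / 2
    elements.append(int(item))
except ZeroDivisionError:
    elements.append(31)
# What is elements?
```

Step-by-step execution trace:
1. try: `elements.append(13)` → elements = [13].
2. `item = 26 / 2` → item = 13.0. No exception raised.
3. `elements.append(int(item))` → elements = [13, 13].
4. `except ZeroDivisionError` is skipped (no exception was raised).
Result: [13, 13]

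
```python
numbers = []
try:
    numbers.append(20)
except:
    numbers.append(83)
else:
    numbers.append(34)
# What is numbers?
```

Step-by-step execution trace:
1. try: `numbers.append(20)` → numbers = [20]. No exception raised.
2. `except` is skipped.
3. `else` runs (try completed without exception): `numbers.append(34)` → numbers = [20, 34].
Result: [20, 34]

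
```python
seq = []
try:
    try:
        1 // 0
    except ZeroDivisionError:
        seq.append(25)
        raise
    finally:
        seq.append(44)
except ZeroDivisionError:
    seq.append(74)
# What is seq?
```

Step-by-step execution trace:
1. Inner try: `1 // 0` raises ZeroDivisionError.
2. Inner `except ZeroDivisionError` matches → `seq.append(25)` → seq = [25].
3. bare `raise` re-raises ZeroDivisionError.
4. Inner `finally` runs during unwinding: `seq.append(44)` → seq = [25, 44].
5. Outer `except ZeroDivisionError` matches → `seq.append(74)` → seq = [25, 44, 74].
Result: [25, 44, 74]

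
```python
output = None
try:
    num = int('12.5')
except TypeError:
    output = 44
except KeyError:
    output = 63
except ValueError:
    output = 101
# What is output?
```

Step-by-step execution trace:
1. `num = int('12.5')` raises ValueError.
2. `except TypeError` does not match ValueError; skipped.
3. `except KeyError` does not match ValueError; skipped.
4. `except ValueError` matches → output = 101.
Result: 101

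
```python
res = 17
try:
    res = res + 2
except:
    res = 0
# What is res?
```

Step-by-step execution trace:
1. res starts at 17.
2. try: `res = res + 2` → res = 19. No exception raised.
3. `except` is skipped.
Result: 19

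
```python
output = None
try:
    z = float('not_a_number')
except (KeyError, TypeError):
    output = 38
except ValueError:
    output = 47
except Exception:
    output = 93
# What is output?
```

Step-by-step execution trace:
1. `z = float('not_a_number')` raises ValueError.
2. `except (KeyError, TypeError)` does not match ValueError; skipped.
3. `except ValueError` matches (exact type match) → output = 47.
4. `except Exception` is not reached.
Result: 47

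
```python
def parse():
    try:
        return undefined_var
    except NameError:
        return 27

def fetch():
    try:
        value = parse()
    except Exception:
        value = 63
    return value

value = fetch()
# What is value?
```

Step-by-step execution trace:
1. `fetch()` calls `parse()`.
2. In parse: `undefined_var` raises NameError; `except NameError` catches it → returns 27.
3. In fetch: `value = parse()` → value = 27. No exception reaches fetch.
4. `except Exception` is skipped; fetch returns 27.
5. value = 27.
Result: 27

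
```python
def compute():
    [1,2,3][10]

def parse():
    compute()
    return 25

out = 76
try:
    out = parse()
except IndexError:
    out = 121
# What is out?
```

Step-by-step execution trace:
1. out starts at 76.
2. try: `parse()` calls `compute()`.
3. `compute()` evaluates `[1,2,3][10]`, which raises IndexError; it propagates through parse (uncaught).
4. `return 25` in parse is not reached; the assignment to out does not complete.
5. `except IndexError` matches → out = 121.
Result: 121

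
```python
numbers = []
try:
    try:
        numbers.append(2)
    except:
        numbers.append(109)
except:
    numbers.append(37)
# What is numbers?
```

Step-by-step execution trace:
1. Inner try: `numbers.append(2)` → numbers = [2]. No exception raised.
2. Inner `except` is skipped.
3. Inner try completes normally; outer `except` is skipped.
Result: [2]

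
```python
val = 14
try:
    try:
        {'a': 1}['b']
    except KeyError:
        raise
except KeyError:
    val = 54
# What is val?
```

Step-by-step execution trace:
1. Inner try: `{'a': 1}['b']` raises KeyError.
2. Inner `except KeyError` matches; bare `raise` re-raises the same KeyError.
3. Outer `except KeyError` matches → val = 54.
Result: 54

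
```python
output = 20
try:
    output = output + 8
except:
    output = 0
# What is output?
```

Step-by-step execution trace:
1. output starts at 20.
2. try: `output = output + 8` → output = 28. No exception raised.
3. `except` is skipped.
Result: 28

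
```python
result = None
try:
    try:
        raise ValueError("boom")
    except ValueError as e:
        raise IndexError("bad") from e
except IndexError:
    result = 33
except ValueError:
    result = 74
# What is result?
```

Step-by-step execution trace:
1. Inner try raises ValueError; inner `except ValueError as e` catches it.
2. `raise IndexError(...) from e` raises IndexError (ValueError is attached as __cause__, but only IndexError is active).
3. Outer `except IndexError` matches → result = 33.
4. `except ValueError` is not reached.
Result: 33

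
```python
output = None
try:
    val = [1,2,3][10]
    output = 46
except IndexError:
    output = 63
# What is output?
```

Step-by-step execution trace:
1. `val = [1,2,3][10]` raises IndexError.
2. `output = 46` is not reached.
3. `except IndexError` matches → output = 63.
Result: 63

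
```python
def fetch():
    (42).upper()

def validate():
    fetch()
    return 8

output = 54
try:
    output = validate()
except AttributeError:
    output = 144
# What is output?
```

Step-by-step execution trace:
1. output starts at 54.
2. try: `validate()` calls `fetch()`.
3. `fetch()` evaluates `(42).upper()`, which raises AttributeError; it propagates through validate (uncaught).
4. `return 8` in validate is not reached; the assignment to output does not complete.
5. `except AttributeError` matches → output = 144.
Result: 144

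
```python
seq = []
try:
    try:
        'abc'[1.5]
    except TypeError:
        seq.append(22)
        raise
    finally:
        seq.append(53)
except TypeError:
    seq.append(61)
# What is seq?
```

Step-by-step execution trace:
1. Inner try: `'abc'[1.5]` raises TypeError.
2. Inner `except TypeError` matches → `seq.append(22)` → seq = [22].
3. bare `raise` re-raises TypeError.
4. Inner `finally` runs during unwinding: `seq.append(53)` → seq = [22, 53].
5. Outer `except TypeError` matches → `seq.append(61)` → seq = [22, 53, 61].
Result: [22, 53, 61]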